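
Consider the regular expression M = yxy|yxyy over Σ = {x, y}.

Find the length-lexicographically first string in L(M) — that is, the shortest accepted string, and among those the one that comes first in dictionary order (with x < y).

By inspection of the expression, no string of length less than 3 matches, and yxy is the lexicographically first match of length 3.

yxy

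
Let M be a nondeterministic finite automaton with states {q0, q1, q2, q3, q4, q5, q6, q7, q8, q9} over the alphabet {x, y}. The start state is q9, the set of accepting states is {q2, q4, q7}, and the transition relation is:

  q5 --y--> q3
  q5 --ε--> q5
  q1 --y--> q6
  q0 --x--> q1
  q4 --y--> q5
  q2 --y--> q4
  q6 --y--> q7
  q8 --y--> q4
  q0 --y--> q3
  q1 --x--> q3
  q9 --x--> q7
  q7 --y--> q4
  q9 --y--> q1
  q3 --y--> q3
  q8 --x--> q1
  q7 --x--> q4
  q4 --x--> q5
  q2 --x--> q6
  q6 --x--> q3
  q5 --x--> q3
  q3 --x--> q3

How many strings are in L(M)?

The useful subgraph on states {q1, q4, q6, q7, q9} is acyclic, so L(M) is finite; the longest accepting path visits 5 useful states, giving maximum string length 4.
Counting accepting paths from q9 by length: 1 of length 1, 2 of length 2, 1 of length 3, 2 of length 4. Total 6.

6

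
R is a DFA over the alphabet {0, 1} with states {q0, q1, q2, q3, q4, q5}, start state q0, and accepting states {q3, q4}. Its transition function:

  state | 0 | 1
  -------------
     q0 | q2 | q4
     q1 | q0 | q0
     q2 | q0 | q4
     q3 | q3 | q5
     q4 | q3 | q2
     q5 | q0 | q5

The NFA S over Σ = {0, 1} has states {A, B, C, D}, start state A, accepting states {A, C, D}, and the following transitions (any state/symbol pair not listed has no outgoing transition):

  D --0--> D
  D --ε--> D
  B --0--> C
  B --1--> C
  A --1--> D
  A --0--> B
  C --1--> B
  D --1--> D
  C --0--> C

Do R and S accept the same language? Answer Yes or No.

The string 001 is accepted by R but rejected by S.
So L(R) ≠ L(S).

No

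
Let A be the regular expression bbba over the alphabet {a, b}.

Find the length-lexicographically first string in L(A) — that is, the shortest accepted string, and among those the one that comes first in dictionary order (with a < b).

bbba

By inspection of the expression, no string of length less than 4 matches, and bbba is the lexicographically first match of length 4.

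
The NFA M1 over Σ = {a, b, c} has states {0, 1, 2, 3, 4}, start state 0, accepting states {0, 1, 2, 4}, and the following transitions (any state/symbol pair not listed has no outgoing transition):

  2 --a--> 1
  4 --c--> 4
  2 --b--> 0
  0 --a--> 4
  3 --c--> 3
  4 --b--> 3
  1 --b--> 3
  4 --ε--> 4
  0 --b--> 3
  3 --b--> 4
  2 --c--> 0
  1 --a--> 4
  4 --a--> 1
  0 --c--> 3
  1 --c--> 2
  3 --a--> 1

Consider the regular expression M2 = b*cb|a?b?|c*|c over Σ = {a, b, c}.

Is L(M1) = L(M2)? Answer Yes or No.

The string aa is accepted by M1 but rejected by M2.
So L(M1) ≠ L(M2).

No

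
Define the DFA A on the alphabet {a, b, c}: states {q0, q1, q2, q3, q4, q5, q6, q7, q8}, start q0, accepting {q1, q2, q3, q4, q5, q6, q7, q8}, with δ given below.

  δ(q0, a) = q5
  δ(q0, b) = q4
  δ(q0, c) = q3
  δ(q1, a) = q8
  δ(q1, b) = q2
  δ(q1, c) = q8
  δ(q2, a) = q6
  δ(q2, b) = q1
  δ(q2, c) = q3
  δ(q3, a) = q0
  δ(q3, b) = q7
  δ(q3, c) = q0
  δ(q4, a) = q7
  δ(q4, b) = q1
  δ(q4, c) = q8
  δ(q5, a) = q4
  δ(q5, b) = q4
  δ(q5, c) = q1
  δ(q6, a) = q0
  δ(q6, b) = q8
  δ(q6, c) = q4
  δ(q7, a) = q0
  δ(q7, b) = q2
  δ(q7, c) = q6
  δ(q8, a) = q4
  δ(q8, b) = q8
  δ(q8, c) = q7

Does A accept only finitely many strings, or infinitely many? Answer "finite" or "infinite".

State q0 is reachable from the start and can reach an accepting state, and it lies on the cycle q0 → q3 → q0.
Traversing that cycle any number of times yields accepted strings of unbounded length, so the language is infinite.

infinite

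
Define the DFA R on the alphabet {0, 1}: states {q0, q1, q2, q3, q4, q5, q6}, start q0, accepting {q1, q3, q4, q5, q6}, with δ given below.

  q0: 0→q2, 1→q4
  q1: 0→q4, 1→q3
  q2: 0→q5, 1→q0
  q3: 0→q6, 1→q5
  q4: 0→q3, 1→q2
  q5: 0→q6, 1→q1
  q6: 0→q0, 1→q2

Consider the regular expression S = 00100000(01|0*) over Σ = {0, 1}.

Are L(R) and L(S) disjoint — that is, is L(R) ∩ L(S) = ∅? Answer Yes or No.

No

The string 001000000 is accepted by both R and S.
Hence L(R) ∩ L(S) ≠ ∅.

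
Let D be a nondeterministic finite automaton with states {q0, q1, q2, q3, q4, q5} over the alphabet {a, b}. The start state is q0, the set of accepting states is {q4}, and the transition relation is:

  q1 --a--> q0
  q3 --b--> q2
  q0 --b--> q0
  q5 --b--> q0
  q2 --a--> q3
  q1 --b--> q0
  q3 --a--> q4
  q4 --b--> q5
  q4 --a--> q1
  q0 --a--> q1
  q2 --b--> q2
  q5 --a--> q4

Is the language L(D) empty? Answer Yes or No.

Yes

The states reachable from the start state are {q0, q1}.
None of the accepting states {q4} is reachable, so no string is accepted and L(D) = ∅.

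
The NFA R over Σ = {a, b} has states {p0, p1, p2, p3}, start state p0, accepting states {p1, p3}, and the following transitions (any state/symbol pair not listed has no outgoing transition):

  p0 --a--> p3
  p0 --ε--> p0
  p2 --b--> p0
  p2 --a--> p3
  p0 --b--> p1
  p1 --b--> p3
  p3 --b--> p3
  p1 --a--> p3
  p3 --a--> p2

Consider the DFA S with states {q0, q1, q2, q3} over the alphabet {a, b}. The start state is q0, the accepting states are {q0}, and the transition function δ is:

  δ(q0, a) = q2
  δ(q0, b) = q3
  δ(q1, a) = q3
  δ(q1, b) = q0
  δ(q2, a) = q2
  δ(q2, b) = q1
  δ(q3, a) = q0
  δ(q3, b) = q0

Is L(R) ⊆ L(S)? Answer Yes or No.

The string a is in L(R) but not in L(S).
So L(R) ⊄ L(S).

No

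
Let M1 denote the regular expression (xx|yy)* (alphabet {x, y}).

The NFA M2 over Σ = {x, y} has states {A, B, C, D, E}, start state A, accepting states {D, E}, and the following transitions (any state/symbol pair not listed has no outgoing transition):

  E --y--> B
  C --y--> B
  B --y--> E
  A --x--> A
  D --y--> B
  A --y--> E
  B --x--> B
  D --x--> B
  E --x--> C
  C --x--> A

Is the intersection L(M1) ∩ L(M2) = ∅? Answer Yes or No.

Yes

Converting the expression M1 to a DFA (subset construction, then merging equivalent states) gives the minimal DFA with states {r0, r1, r2, r3}, start state r0, accepting states {r0} and transitions r0: x→r1, y→r2; r1: x→r0, y→r3; r2: x→r3, y→r0; r3: x→r3, y→r3.
Exploring the product automaton M1 × M2 from the start pair (r0, A), following both machines on each input symbol, reaches 9 state pairs: (r0, A), (r1, A), (r2, E), (r3, E), (r3, C), (r0, B), (r3, B), (r3, A), (r1, B).
M1 accepts in {r0} and M2 accepts in {D, E}; no reachable pair has both components accepting, so no string drives both machines to acceptance simultaneously and L(M1) ∩ L(M2) = ∅.
So no string is accepted by both, and the intersection is empty.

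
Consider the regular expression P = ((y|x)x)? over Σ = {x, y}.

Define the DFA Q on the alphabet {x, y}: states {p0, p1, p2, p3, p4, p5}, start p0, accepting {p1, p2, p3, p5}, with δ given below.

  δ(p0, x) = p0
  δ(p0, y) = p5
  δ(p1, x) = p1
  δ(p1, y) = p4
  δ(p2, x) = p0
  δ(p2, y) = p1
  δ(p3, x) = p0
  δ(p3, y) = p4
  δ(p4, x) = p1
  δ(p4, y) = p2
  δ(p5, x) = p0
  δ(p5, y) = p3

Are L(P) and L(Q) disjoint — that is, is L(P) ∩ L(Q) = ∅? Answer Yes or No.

Converting the expression P to a DFA (subset construction, then merging equivalent states) gives the minimal DFA with states {r0, r1, r2, r3}, start state r0, accepting states {r0, r2} and transitions r0: x→r1, y→r1; r1: x→r2, y→r3; r2: x→r3, y→r3; r3: x→r3, y→r3.
Exploring the product automaton P × Q from the start pair (r0, p0), following both machines on each input symbol, reaches 10 state pairs: (r0, p0), (r1, p0), (r1, p5), (r2, p0), (r3, p5), (r3, p3), (r3, p0), (r3, p4), (r3, p1), (r3, p2).
P accepts in {r0, r2} and Q accepts in {p1, p2, p3, p5}; no reachable pair has both components accepting, so no string drives both machines to acceptance simultaneously and L(P) ∩ L(Q) = ∅.
So no string is accepted by both, and the intersection is empty.

Yes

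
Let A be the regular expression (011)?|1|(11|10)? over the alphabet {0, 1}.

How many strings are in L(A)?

The expression has no Kleene star, so L(A) is finite. Expanding the alternatives gives {ε, 1, 10, 11, 011}.
That is 1 of length 0, 1 of length 1, 2 of length 2, 1 of length 3: 5 strings in all.

5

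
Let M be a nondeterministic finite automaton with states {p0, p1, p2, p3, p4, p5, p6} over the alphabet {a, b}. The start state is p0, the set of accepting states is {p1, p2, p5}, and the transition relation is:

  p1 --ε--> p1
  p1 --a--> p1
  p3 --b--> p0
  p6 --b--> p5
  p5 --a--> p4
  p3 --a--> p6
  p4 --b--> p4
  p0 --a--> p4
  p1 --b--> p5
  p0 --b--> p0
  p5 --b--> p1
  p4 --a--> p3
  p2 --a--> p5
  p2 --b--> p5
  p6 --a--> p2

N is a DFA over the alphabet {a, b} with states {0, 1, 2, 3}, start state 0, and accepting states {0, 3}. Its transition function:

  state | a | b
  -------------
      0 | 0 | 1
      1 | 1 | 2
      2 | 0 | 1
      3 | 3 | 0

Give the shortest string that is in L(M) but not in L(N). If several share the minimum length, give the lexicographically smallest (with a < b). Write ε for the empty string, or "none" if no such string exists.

The string aaab is accepted by M but not by N.
No shorter string lies in the difference, and aaab is the lexicographically first length-4 string in L(M) \ L(N).

aaab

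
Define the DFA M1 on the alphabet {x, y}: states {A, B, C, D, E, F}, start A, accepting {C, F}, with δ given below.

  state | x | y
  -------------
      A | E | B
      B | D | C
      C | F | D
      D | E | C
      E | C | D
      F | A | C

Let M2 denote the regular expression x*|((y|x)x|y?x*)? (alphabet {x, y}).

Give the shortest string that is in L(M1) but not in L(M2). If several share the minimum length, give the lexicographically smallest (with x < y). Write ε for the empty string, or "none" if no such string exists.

The string yy is accepted by M1 but not by M2.
No shorter string lies in the difference, and yy is the lexicographically first length-2 string in L(M1) \ L(M2).

yy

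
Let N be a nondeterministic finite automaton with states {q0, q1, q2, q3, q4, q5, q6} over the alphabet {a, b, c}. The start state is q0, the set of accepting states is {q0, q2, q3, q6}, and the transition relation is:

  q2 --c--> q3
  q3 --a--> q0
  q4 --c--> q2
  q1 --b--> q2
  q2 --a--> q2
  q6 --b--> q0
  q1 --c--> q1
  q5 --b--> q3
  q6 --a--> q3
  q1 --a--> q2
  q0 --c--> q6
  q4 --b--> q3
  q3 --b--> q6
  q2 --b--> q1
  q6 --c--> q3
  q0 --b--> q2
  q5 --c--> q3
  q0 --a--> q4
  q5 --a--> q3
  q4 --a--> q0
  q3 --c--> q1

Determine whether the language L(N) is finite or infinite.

State q1 is reachable from the start and can reach an accepting state, and it lies on the cycle q1 → q1.
Traversing that cycle any number of times yields accepted strings of unbounded length, so the language is infinite.

infinite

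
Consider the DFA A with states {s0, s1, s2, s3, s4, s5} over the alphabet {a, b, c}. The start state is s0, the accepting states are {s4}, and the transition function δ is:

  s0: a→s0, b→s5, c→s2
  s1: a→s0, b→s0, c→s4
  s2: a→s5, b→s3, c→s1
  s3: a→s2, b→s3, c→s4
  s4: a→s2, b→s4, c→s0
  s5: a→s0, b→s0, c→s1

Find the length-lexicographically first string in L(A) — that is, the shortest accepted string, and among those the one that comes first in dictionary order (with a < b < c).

A breadth-first search from s0 reaches an accepting state first via the path s0 → s5 → s1 → s4 on input bcc.
No string of length < 3 is accepted (BFS exhausts all shorter strings without reaching an accepting state), and bcc is the lexicographically least accepting string of length 3.

bcc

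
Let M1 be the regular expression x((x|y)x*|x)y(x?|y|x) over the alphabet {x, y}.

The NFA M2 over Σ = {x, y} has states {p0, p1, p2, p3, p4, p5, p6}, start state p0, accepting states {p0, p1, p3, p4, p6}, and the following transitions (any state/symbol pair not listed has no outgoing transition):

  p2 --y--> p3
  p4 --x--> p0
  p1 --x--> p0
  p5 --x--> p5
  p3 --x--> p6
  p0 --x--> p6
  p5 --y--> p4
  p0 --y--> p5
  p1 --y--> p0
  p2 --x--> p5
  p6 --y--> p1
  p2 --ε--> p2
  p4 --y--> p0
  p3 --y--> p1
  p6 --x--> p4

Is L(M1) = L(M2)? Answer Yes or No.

The string xxxy is accepted by M1 but rejected by M2.
So L(M1) ≠ L(M2).

No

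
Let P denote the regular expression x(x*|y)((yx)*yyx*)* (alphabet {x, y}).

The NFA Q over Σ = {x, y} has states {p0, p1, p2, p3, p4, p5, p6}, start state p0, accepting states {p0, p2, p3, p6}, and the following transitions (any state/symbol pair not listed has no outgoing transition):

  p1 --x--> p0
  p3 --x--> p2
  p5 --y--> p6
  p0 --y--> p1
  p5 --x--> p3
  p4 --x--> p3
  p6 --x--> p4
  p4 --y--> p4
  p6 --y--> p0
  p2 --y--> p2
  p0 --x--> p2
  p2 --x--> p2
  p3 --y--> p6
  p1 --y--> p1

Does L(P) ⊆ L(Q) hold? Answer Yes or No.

Yes

Converting the expression P to a DFA (subset construction, then merging equivalent states) gives the minimal DFA with states {r0, r1, r2, r3, r4, r5, r6, r7}, start state r0, accepting states {r1, r3, r4, r7} and transitions r0: x→r1, y→r2; r1: x→r3, y→r4; r2: x→r2, y→r2; r3: x→r3, y→r5; r4: x→r6, y→r7; r5: x→r6, y→r3; r6: x→r2, y→r5; r7: x→r3, y→r7.
Exploring the product automaton P × Q from the start pair (r0, p0), following both machines on each input symbol, reaches 10 state pairs: (r0, p0), (r1, p2), (r2, p1), (r3, p2), (r4, p2), (r2, p0), (r5, p2), (r6, p2), (r7, p2), (r2, p2).
P accepts in {r1, r3, r4, r7} and Q accepts in {p0, p2, p3, p6}. The reachable pairs whose P-component is accepting are (r1, p2), (r3, p2), (r4, p2), (r7, p2); in each of them the Q-component is accepting too, so the product for L(P) \ L(Q) (P-component accepting, Q-component rejecting) has no reachable accepting pair and the difference is empty.
Hence every string in L(P) is also in L(Q).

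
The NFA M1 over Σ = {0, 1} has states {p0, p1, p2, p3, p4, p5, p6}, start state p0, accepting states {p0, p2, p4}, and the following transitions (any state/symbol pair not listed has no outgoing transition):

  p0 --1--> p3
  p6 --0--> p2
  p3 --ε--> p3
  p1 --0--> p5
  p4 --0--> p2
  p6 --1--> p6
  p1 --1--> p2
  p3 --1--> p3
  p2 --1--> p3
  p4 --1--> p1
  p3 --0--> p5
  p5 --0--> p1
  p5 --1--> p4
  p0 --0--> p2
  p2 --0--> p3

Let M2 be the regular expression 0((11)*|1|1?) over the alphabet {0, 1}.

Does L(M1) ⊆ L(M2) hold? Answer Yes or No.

No

The empty string ε is in L(M1) but not in L(M2).
So L(M1) ⊄ L(M2).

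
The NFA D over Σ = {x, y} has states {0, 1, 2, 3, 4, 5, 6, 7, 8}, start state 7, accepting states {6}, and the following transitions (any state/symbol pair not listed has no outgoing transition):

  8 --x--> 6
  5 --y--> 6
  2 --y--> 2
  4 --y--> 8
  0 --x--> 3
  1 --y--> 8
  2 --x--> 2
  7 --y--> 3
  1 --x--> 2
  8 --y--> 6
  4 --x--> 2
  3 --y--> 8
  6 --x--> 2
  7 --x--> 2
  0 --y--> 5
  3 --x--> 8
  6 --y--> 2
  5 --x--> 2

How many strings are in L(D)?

The useful subgraph on states {3, 6, 7, 8} is acyclic, so L(D) is finite; the longest accepting path visits 4 useful states, giving maximum string length 3.
Counting accepting paths from 7 by length: 4 of length 3. Total 4.

4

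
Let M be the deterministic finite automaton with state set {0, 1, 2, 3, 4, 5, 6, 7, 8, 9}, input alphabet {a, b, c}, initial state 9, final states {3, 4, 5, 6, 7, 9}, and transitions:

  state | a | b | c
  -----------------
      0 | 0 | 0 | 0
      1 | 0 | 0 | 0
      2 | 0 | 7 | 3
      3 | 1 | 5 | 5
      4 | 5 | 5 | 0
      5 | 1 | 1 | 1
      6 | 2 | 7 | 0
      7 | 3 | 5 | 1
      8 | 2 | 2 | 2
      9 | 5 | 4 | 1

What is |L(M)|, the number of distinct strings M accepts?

5

The useful subgraph on states {4, 5, 9} is acyclic, so L(M) is finite; the longest accepting path visits 3 useful states, giving maximum string length 2.
Counting accepting paths from 9 by length: 1 of length 0, 2 of length 1, 2 of length 2. Total 5.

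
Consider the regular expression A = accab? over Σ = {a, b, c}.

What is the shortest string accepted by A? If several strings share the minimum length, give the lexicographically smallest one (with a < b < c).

By inspection of the expression, no string of length less than 4 matches, and acca is the lexicographically first match of length 4.

acca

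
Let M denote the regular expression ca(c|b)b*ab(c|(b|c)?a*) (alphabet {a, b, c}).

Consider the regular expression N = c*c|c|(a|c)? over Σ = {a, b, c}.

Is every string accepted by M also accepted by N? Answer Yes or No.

No

The string cabab is in L(M) but not in L(N).
So L(M) ⊄ L(N).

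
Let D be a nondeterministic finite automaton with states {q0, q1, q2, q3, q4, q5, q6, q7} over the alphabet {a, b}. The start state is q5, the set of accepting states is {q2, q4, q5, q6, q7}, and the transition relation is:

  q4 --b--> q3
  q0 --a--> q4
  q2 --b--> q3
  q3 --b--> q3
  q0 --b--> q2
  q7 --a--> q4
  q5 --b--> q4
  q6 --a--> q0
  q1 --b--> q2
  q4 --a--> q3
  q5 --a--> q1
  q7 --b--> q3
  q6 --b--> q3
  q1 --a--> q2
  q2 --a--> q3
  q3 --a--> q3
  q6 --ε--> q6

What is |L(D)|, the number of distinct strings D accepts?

4

The useful subgraph on states {q1, q2, q4, q5} is acyclic, so L(D) is finite; the longest accepting path visits 3 useful states, giving maximum string length 2.
Counting accepting paths from q5 by length: 1 of length 0, 1 of length 1, 2 of length 2. Total 4.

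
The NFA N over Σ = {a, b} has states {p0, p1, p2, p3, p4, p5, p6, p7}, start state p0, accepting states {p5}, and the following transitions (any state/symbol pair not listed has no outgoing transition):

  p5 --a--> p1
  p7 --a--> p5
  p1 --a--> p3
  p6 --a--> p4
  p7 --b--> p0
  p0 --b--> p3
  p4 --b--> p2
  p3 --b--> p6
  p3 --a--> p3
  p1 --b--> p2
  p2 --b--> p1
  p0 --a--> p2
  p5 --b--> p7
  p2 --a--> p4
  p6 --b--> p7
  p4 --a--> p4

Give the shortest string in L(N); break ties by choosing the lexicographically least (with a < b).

A breadth-first search from p0 reaches an accepting state first via the path p0 → p3 → p6 → p7 → p5 on input bbba.
No string of length < 4 is accepted (BFS exhausts all shorter strings without reaching an accepting state), and bbba is the lexicographically least accepting string of length 4.

bbba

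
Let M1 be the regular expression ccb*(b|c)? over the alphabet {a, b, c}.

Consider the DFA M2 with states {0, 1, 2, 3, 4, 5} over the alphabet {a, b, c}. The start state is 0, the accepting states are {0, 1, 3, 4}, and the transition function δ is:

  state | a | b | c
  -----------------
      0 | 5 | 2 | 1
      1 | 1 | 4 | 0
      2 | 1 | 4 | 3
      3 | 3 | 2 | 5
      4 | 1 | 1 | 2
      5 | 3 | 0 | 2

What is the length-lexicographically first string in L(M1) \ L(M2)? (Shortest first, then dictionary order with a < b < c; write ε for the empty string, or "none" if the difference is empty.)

ccb

The string ccb is accepted by M1 but not by M2.
No shorter string lies in the difference, and ccb is the lexicographically first length-3 string in L(M1) \ L(M2).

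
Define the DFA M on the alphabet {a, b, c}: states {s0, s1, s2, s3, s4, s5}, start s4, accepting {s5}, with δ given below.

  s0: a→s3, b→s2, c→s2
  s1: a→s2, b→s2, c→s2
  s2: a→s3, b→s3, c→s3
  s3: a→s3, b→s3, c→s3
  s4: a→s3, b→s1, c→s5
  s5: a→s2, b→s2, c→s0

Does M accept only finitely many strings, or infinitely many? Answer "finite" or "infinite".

The useful states (reachable from s4 and able to reach an accepting state) are {s4, s5}.
Restricted to these states the transition graph has no cycle, so every accepting path has bounded length and L is finite.

finite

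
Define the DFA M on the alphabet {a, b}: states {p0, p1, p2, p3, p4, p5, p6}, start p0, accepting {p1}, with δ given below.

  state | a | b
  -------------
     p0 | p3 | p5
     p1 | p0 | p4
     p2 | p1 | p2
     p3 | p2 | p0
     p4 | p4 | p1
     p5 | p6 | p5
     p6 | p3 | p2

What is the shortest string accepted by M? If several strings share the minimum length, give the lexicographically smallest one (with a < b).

A breadth-first search from p0 reaches an accepting state first via the path p0 → p3 → p2 → p1 on input aaa.
No string of length < 3 is accepted (BFS exhausts all shorter strings without reaching an accepting state), and aaa is the lexicographically least accepting string of length 3.

aaa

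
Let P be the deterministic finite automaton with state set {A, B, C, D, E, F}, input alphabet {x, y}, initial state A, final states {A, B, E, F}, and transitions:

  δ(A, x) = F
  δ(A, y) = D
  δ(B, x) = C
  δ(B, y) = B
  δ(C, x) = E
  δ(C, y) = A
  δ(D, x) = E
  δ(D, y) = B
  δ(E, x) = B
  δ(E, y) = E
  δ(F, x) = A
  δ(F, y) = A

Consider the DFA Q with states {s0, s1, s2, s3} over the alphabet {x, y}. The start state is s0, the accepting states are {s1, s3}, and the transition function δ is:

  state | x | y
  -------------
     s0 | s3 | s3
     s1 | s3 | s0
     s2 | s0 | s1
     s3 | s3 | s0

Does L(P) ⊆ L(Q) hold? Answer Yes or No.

The empty string ε is in L(P) but not in L(Q).
So L(P) ⊄ L(Q).

No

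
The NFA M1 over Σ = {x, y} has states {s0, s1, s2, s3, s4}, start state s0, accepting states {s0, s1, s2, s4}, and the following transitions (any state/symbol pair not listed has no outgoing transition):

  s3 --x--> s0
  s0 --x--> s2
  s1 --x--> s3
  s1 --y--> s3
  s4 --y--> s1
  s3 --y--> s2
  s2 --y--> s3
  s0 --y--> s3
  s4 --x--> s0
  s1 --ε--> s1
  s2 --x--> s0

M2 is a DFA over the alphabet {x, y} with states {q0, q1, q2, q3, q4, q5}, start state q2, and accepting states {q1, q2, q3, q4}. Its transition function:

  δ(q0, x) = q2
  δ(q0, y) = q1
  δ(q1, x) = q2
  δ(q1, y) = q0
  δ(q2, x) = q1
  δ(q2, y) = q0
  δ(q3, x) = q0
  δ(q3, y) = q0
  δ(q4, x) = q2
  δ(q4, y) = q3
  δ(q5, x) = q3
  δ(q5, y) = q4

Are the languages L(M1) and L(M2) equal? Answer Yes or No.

Exploring the product automaton M1 × M2 from the start pair (s0, q2), following both machines on each input symbol, reaches 3 state pairs: (s0, q2), (s2, q1), (s3, q0).
M1 accepts in {s0, s1, s2, s4} and M2 accepts in {q1, q2, q3, q4}. In every reachable pair the two components are either both accepting — (s0, q2), (s2, q1) — or both non-accepting, so no string is accepted by exactly one of the machines: L(M1) \ L(M2) and L(M2) \ L(M1) are both empty.
Hence every string is accepted by M1 iff it is accepted by M2, and the two languages coincide.

Yes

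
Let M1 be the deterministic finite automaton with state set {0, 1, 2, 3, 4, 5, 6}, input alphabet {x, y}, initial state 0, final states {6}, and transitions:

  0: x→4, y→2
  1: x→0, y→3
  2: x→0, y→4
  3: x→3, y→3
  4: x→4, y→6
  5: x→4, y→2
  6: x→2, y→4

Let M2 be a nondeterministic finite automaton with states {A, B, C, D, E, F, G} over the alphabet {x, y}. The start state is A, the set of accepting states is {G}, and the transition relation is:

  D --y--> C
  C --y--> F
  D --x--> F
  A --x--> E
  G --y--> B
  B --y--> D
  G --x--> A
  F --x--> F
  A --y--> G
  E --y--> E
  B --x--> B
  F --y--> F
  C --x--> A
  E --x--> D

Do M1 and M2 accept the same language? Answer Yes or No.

The string xy is accepted by M1 but rejected by M2.
So L(M1) ≠ L(M2).

No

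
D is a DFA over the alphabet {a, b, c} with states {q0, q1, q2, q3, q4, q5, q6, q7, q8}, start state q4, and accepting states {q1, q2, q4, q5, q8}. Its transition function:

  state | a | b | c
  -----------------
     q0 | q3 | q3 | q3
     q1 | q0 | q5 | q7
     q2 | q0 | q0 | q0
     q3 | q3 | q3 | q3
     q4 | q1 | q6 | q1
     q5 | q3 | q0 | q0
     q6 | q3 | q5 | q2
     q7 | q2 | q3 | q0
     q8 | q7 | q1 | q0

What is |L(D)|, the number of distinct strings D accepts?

9

The useful subgraph on states {q1, q2, q4, q5, q6, q7} is acyclic, so L(D) is finite; the longest accepting path visits 4 useful states, giving maximum string length 3.
Counting accepting paths from q4 by length: 1 of length 0, 2 of length 1, 4 of length 2, 2 of length 3. Total 9.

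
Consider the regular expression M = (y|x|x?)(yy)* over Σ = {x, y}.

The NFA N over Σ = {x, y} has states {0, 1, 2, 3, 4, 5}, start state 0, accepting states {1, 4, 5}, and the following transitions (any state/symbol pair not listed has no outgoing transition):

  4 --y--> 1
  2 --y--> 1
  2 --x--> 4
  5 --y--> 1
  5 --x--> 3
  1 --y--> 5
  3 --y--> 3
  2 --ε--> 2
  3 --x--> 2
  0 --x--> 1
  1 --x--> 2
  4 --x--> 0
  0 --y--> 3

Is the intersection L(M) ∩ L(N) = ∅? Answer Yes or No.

The string x is accepted by both M and N.
Hence L(M) ∩ L(N) ≠ ∅.

No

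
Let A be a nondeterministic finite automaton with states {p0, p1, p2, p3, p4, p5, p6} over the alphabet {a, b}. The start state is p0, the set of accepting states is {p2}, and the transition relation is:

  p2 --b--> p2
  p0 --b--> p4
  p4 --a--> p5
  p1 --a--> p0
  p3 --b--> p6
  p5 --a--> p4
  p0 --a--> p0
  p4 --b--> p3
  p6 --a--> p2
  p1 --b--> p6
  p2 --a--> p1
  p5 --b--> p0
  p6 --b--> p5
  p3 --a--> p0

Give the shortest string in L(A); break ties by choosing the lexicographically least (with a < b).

bbba

A breadth-first search from p0 reaches an accepting state first via the path p0 → p4 → p3 → p6 → p2 on input bbba.
No string of length < 4 is accepted (BFS exhausts all shorter strings without reaching an accepting state), and bbba is the lexicographically least accepting string of length 4.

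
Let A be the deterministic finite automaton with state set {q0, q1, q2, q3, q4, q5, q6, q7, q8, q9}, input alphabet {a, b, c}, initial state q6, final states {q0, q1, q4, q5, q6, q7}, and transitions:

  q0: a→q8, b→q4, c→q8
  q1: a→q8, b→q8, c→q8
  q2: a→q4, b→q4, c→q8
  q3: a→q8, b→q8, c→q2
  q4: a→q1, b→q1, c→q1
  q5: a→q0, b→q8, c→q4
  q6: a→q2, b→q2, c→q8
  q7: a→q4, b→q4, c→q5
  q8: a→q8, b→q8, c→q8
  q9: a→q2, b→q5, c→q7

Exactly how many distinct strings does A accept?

The useful subgraph on states {q1, q2, q4, q6} is acyclic, so L(A) is finite; the longest accepting path visits 4 useful states, giving maximum string length 3.
Counting accepting paths from q6 by length: 1 of length 0, 4 of length 2, 12 of length 3. Total 17.

17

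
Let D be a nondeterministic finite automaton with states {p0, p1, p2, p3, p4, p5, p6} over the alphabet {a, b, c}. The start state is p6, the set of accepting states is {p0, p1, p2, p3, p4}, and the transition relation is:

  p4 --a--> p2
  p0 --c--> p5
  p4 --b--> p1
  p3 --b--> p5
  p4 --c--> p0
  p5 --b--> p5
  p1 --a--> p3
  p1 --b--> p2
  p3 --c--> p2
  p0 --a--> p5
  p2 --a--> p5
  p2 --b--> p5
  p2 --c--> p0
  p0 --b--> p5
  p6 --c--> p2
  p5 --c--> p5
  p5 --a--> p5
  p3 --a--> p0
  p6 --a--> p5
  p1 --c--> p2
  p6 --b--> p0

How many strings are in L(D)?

3

The useful subgraph on states {p0, p2, p6} is acyclic, so L(D) is finite; the longest accepting path visits 3 useful states, giving maximum string length 2.
Counting accepting paths from p6 by length: 2 of length 1, 1 of length 2. Total 3.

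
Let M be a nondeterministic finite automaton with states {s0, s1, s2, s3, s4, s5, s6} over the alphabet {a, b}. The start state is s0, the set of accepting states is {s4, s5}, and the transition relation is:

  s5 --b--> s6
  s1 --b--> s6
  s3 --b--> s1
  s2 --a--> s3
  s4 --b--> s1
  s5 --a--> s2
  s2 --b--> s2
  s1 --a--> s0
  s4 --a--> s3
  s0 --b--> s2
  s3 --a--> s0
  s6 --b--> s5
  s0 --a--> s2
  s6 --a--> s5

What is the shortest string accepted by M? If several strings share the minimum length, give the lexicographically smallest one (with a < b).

A breadth-first search from s0 reaches an accepting state first via the path s0 → s2 → s3 → s1 → s6 → s5 on input aabba.
No string of length < 5 is accepted (BFS exhausts all shorter strings without reaching an accepting state), and aabba is the lexicographically least accepting string of length 5.

aabba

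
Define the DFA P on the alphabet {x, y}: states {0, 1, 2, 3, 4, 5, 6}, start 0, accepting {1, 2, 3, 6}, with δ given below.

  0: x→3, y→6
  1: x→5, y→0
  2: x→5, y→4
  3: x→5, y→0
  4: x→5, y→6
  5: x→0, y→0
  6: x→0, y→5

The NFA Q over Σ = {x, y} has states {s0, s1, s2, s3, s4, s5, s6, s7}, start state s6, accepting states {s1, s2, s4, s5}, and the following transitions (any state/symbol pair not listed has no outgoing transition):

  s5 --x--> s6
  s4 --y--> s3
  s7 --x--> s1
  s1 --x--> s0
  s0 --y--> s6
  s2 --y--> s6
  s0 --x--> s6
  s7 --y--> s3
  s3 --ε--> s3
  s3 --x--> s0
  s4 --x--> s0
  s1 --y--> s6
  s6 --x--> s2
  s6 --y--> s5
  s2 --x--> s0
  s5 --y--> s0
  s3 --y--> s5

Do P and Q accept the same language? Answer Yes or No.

Yes

Exploring the product automaton P × Q from the start pair (0, s6), following both machines on each input symbol, reaches 4 state pairs: (0, s6), (3, s2), (6, s5), (5, s0).
P accepts in {1, 2, 3, 6} and Q accepts in {s1, s2, s4, s5}. In every reachable pair the two components are either both accepting — (3, s2), (6, s5) — or both non-accepting, so no string is accepted by exactly one of the machines: L(P) \ L(Q) and L(Q) \ L(P) are both empty.
Hence every string is accepted by P iff it is accepted by Q, and the two languages coincide.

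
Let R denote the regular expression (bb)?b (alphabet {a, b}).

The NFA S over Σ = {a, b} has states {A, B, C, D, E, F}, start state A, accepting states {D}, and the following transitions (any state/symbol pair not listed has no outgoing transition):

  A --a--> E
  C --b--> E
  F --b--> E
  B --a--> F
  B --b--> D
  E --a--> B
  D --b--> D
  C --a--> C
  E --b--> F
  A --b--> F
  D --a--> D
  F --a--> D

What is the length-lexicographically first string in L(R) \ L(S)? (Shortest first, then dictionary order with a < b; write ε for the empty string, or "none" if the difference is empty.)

b

The string b is accepted by R but not by S.
No shorter string lies in the difference, and b is the lexicographically first length-1 string in L(R) \ L(S).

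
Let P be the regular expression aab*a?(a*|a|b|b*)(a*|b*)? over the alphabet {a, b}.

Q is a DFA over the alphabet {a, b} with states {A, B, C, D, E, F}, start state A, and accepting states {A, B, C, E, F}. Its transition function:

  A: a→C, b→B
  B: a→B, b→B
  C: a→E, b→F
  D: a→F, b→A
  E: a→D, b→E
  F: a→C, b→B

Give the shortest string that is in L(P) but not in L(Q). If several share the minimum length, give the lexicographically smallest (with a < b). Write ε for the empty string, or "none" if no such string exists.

aaa

The string aaa is accepted by P but not by Q.
No shorter string lies in the difference, and aaa is the lexicographically first length-3 string in L(P) \ L(Q).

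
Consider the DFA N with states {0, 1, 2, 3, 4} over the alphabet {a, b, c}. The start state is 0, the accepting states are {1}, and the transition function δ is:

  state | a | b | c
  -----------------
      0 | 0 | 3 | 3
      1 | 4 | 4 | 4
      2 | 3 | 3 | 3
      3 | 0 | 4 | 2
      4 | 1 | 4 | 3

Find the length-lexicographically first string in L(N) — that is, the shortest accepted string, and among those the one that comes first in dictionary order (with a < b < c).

A breadth-first search from 0 reaches an accepting state first via the path 0 → 3 → 4 → 1 on input bba.
No string of length < 3 is accepted (BFS exhausts all shorter strings without reaching an accepting state), and bba is the lexicographically least accepting string of length 3.

bba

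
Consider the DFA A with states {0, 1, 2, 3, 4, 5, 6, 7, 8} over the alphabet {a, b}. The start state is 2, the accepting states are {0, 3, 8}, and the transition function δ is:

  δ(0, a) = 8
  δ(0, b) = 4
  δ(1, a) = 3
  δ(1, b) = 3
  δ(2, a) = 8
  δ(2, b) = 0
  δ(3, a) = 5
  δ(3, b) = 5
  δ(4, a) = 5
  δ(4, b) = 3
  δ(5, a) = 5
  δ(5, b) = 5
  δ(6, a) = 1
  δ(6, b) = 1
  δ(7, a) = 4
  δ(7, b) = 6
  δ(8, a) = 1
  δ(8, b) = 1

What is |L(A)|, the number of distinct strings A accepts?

12

The useful subgraph on states {0, 1, 2, 3, 4, 8} is acyclic, so L(A) is finite; the longest accepting path visits 5 useful states, giving maximum string length 4.
Counting accepting paths from 2 by length: 2 of length 1, 1 of length 2, 5 of length 3, 4 of length 4. Total 12.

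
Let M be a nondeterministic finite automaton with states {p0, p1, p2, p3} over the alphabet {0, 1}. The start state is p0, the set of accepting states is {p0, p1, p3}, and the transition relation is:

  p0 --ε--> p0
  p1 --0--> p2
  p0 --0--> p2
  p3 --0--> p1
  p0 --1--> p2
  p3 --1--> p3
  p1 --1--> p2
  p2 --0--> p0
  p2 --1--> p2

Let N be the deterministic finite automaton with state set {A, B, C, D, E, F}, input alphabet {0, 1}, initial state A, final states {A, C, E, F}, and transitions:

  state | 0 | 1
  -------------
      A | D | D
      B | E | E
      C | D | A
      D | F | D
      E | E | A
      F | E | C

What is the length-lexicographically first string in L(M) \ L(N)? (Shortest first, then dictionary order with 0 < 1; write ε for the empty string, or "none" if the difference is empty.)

The string 0010 is accepted by M but not by N.
No shorter string lies in the difference, and 0010 is the lexicographically first length-4 string in L(M) \ L(N).

0010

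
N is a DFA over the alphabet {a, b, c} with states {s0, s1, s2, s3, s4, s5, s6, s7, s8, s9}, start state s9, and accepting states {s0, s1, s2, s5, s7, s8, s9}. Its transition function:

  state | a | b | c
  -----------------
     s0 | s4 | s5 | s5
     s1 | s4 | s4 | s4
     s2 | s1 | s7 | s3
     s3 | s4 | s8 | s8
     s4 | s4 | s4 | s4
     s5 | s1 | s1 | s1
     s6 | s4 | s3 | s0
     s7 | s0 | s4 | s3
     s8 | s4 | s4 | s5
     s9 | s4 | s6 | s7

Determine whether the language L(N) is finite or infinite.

finite

The useful states (reachable from s9 and able to reach an accepting state) are {s0, s1, s3, s5, s6, s7, s8, s9}.
Restricted to these states the transition graph has no cycle, so every accepting path has bounded length and L is finite.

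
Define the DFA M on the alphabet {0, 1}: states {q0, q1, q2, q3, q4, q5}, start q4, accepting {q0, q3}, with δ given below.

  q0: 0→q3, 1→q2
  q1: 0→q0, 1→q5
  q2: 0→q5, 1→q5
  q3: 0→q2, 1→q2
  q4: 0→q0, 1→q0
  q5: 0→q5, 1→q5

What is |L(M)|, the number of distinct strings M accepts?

4

The useful subgraph on states {q0, q3, q4} is acyclic, so L(M) is finite; the longest accepting path visits 3 useful states, giving maximum string length 2.
Counting accepting paths from q4 by length: 2 of length 1, 2 of length 2. Total 4.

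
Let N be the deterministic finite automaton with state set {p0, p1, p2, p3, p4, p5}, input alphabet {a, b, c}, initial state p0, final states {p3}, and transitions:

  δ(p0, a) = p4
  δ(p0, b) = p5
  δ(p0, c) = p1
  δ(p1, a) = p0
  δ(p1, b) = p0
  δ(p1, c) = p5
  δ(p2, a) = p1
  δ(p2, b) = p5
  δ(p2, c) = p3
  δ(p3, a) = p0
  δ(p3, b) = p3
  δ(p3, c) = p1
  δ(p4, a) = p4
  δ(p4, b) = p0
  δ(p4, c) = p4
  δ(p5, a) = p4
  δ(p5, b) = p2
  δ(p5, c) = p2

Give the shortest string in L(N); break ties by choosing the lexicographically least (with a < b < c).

bbc

A breadth-first search from p0 reaches an accepting state first via the path p0 → p5 → p2 → p3 on input bbc.
No string of length < 3 is accepted (BFS exhausts all shorter strings without reaching an accepting state), and bbc is the lexicographically least accepting string of length 3.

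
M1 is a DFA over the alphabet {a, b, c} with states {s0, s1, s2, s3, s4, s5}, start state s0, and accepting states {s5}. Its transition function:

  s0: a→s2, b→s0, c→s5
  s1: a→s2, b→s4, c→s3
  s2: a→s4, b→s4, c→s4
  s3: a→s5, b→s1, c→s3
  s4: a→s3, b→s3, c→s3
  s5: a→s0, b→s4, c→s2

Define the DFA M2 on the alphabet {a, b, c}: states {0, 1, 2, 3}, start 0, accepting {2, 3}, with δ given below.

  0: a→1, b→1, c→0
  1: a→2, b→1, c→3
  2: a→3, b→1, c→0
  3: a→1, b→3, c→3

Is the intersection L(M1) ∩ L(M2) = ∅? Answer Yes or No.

The string bc is accepted by both M1 and M2.
Hence L(M1) ∩ L(M2) ≠ ∅.

No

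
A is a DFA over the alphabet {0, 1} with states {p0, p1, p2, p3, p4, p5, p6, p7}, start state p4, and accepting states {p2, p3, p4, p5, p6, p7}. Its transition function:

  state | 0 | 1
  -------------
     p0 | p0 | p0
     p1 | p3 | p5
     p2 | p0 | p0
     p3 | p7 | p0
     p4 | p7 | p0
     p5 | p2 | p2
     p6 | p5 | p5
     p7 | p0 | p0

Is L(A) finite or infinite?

finite

The useful states (reachable from p4 and able to reach an accepting state) are {p4, p7}.
Restricted to these states the transition graph has no cycle, so every accepting path has bounded length and L is finite.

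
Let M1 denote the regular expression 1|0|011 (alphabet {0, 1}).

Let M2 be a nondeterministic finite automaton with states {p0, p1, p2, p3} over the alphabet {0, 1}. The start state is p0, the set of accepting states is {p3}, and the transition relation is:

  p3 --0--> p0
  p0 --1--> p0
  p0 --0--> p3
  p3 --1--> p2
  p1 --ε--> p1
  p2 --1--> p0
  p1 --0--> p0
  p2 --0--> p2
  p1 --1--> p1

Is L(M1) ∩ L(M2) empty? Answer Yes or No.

The string 0 is accepted by both M1 and M2.
Hence L(M1) ∩ L(M2) ≠ ∅.

No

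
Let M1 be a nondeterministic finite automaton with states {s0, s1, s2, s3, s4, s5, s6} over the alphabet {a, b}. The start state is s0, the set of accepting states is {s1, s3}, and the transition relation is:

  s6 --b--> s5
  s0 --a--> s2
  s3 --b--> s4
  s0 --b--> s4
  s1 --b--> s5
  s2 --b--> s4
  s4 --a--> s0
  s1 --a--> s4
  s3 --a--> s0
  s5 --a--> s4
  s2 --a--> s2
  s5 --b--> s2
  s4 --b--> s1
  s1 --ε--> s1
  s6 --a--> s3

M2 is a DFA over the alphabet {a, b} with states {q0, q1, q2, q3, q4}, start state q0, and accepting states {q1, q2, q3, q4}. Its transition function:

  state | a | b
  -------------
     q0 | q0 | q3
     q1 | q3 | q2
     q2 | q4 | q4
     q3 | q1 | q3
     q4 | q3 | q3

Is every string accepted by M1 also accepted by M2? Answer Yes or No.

Exploring the product automaton M1 × M2 from the start pair (s0, q0), following both machines on each input symbol, reaches 16 state pairs: (s0, q0), (s2, q0), (s4, q3), (s0, q1), (s1, q3), (s2, q3), (s4, q2), (s4, q1), (s5, q3), (s2, q1), (s0, q4), (s1, q4), (s0, q3), (s1, q2), (s4, q4), (s5, q4).
M1 accepts in {s1, s3} and M2 accepts in {q1, q2, q3, q4}. The reachable pairs whose M1-component is accepting are (s1, q3), (s1, q4), (s1, q2); in each of them the M2-component is accepting too, so the product for L(M1) \ L(M2) (M1-component accepting, M2-component rejecting) has no reachable accepting pair and the difference is empty.
Hence every string in L(M1) is also in L(M2).

Yes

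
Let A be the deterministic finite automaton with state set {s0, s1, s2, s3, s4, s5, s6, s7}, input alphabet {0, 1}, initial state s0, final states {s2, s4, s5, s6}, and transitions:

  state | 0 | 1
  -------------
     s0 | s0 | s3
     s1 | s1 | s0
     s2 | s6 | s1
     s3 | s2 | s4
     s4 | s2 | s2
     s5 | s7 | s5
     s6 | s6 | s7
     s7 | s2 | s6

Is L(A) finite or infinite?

infinite

State s0 is reachable from the start and can reach an accepting state, and it lies on the cycle s0 → s0.
Traversing that cycle any number of times yields accepted strings of unbounded length, so the language is infinite.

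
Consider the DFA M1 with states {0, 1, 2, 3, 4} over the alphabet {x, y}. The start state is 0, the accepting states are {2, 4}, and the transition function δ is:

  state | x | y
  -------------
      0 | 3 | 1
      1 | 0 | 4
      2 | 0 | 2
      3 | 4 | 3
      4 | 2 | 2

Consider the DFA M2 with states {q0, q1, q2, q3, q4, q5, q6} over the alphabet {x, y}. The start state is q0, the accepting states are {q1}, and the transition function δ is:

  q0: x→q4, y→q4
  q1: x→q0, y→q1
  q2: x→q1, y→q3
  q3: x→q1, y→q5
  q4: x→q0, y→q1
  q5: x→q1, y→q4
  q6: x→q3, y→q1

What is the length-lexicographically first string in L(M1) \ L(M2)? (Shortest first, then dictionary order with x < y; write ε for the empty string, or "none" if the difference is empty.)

The string xx is accepted by M1 but not by M2.
No shorter string lies in the difference, and xx is the lexicographically first length-2 string in L(M1) \ L(M2).

xx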